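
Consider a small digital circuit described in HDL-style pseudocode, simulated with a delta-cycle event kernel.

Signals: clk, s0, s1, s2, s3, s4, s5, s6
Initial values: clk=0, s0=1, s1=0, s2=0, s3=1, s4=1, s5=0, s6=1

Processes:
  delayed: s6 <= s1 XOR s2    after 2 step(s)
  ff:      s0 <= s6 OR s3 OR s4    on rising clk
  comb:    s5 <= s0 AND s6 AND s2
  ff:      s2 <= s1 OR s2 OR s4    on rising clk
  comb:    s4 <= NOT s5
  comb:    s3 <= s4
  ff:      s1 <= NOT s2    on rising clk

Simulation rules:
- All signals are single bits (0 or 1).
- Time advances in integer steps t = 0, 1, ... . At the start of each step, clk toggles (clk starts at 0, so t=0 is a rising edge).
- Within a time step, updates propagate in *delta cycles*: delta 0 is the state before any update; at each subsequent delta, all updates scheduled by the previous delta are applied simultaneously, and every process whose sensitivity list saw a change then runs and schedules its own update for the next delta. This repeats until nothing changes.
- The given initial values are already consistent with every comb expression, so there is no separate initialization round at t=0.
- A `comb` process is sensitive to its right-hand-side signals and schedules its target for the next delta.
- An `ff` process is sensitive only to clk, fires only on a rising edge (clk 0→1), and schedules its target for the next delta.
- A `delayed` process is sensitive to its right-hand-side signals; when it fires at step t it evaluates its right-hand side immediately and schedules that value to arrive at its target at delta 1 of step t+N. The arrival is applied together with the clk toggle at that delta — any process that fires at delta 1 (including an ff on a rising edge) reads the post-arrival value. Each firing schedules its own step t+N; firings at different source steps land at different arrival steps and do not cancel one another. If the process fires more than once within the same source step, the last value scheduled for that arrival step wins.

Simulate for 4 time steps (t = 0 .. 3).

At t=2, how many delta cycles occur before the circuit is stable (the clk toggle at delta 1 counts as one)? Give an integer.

t0.Δ0 s5=0 s4=1 s1=0 s3=1 clk=0 s0=1 s2=0 s6=1
t0.Δ1 s5=0 s4=1 s1=0 s3=1 clk=1 s0=1 s2=0 s6=1
t0.Δ2 s5=0 s4=1 s1=1 s3=1 clk=1 s0=1 s2=1 s6=1
t0.Δ3 s5=1 s4=1 s1=1 s3=1 clk=1 s0=1 s2=1 s6=1
t0.Δ4 s5=1 s4=0 s1=1 s3=1 clk=1 s0=1 s2=1 s6=1
t0.Δ5 s5=1 s4=0 s1=1 s3=0 clk=1 s0=1 s2=1 s6=1
t1.Δ0 s5=1 s4=0 s1=1 s3=0 clk=1 s0=1 s2=1 s6=1
t1.Δ1 s5=1 s4=0 s1=1 s3=0 clk=0 s0=1 s2=1 s6=1
t2.Δ0 s5=1 s4=0 s1=1 s3=0 clk=0 s0=1 s2=1 s6=1
t2.Δ1 s5=1 s4=0 s1=1 s3=0 clk=1 s0=1 s2=1 s6=0
t2.Δ2 s5=0 s4=0 s1=0 s3=0 clk=1 s0=0 s2=1 s6=0
t2.Δ3 s5=0 s4=1 s1=0 s3=0 clk=1 s0=0 s2=1 s6=0
t2.Δ4 s5=0 s4=1 s1=0 s3=1 clk=1 s0=0 s2=1 s6=0
t3.Δ0 s5=0 s4=1 s1=0 s3=1 clk=1 s0=0 s2=1 s6=0
t3.Δ1 s5=0 s4=1 s1=0 s3=1 clk=0 s0=0 s2=1 s6=0

4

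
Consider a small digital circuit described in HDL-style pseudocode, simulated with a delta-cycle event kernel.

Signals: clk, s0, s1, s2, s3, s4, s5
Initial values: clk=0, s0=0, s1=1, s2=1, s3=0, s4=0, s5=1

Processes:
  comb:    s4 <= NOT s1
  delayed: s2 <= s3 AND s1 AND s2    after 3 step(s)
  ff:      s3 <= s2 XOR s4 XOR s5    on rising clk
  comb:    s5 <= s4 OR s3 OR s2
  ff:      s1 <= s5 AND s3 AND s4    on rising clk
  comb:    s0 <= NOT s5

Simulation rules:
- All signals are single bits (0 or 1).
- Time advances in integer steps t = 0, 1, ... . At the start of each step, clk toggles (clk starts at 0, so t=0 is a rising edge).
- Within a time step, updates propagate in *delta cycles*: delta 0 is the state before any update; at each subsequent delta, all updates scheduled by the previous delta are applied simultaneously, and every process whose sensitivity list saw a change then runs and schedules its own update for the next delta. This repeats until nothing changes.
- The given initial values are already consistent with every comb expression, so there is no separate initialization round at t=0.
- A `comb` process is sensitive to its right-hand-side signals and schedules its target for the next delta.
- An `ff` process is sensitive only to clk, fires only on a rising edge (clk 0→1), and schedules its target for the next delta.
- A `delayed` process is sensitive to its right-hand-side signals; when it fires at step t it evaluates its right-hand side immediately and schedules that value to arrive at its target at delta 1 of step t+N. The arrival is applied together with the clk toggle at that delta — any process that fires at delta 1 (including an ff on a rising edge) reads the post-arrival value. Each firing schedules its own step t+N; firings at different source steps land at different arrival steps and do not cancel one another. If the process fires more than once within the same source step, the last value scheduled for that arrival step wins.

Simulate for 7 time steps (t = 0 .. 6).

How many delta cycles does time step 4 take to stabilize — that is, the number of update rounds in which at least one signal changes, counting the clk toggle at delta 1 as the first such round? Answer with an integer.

5

t=0 Δ0: s0=0 s2=1 s4=0 clk=0 s3=0 s1=1 s5=1
  Δ1: clk:0→1
  Δ2: s1:1→0
  Δ3: s4:0→1
  (3Δ to stable)
t=1 Δ0: s0=0 s2=1 s4=1 clk=1 s3=0 s1=0 s5=1
  Δ1: clk:1→0
  (1Δ to stable)
t=2 Δ0: s0=0 s2=1 s4=1 clk=0 s3=0 s1=0 s5=1
  Δ1: clk:0→1
  Δ2: s3:0→1
  (2Δ to stable)
t=3 Δ0: s0=0 s2=1 s4=1 clk=1 s3=1 s1=0 s5=1
  Δ1: s2:1→0, clk:1→0
  (1Δ to stable)
t=4 Δ0: s0=0 s2=0 s4=1 clk=0 s3=1 s1=0 s5=1
  Δ1: clk:0→1
  Δ2: s3:1→0, s1:0→1
  Δ3: s4:1→0
  Δ4: s5:1→0
  Δ5: s0:0→1
  (5Δ to stable)
t=5 Δ0: s0=1 s2=0 s4=0 clk=1 s3=0 s1=1 s5=0
  Δ1: clk:1→0
  (1Δ to stable)
t=6 Δ0: s0=1 s2=0 s4=0 clk=0 s3=0 s1=1 s5=0
  Δ1: clk:0→1
  Δ2: s1:1→0
  Δ3: s4:0→1
  Δ4: s5:0→1
  Δ5: s0:1→0
  (5Δ to stable)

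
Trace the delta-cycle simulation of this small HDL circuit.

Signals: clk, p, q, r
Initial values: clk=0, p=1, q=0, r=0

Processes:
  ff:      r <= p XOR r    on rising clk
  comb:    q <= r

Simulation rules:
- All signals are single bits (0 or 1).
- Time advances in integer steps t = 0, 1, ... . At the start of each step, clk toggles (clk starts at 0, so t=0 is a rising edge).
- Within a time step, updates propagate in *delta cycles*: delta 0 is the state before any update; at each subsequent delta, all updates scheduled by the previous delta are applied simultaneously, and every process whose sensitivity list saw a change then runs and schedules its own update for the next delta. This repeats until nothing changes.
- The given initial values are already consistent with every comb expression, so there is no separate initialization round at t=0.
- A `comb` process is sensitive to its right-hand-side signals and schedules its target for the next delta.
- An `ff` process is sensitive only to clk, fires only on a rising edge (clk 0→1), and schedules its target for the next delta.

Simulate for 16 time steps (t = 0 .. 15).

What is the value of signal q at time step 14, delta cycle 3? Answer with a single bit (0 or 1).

0

t=0 Δ0: clk=0 q=0 p=1 r=0
  Δ1: clk:0→1
  Δ2: r:0→1
  Δ3: q:0→1
  (3Δ to stable)
t=1 Δ0: clk=1 q=1 p=1 r=1
  Δ1: clk:1→0
  (1Δ to stable)
t=2 Δ0: clk=0 q=1 p=1 r=1
  Δ1: clk:0→1
  Δ2: r:1→0
  Δ3: q:1→0
  (3Δ to stable)
t=3 Δ0: clk=1 q=0 p=1 r=0
  Δ1: clk:1→0
  (1Δ to stable)
t=4 Δ0: clk=0 q=0 p=1 r=0
  Δ1: clk:0→1
  Δ2: r:0→1
  Δ3: q:0→1
  (3Δ to stable)
t=5 Δ0: clk=1 q=1 p=1 r=1
  Δ1: clk:1→0
  (1Δ to stable)
t=6 Δ0: clk=0 q=1 p=1 r=1
  Δ1: clk:0→1
  Δ2: r:1→0
  Δ3: q:1→0
  (3Δ to stable)
t=7 Δ0: clk=1 q=0 p=1 r=0
  Δ1: clk:1→0
  (1Δ to stable)
t=8 Δ0: clk=0 q=0 p=1 r=0
  Δ1: clk:0→1
  Δ2: r:0→1
  Δ3: q:0→1
  (3Δ to stable)
t=9 Δ0: clk=1 q=1 p=1 r=1
  Δ1: clk:1→0
  (1Δ to stable)
t=10 Δ0: clk=0 q=1 p=1 r=1
  Δ1: clk:0→1
  Δ2: r:1→0
  Δ3: q:1→0
  (3Δ to stable)
t=11 Δ0: clk=1 q=0 p=1 r=0
  Δ1: clk:1→0
  (1Δ to stable)
t=12 Δ0: clk=0 q=0 p=1 r=0
  Δ1: clk:0→1
  Δ2: r:0→1
  Δ3: q:0→1
  (3Δ to stable)
t=13 Δ0: clk=1 q=1 p=1 r=1
  Δ1: clk:1→0
  (1Δ to stable)
t=14 Δ0: clk=0 q=1 p=1 r=1
  Δ1: clk:0→1
  Δ2: r:1→0
  Δ3: q:1→0
  (3Δ to stable)
t=15 Δ0: clk=1 q=0 p=1 r=0
  Δ1: clk:1→0
  (1Δ to stable)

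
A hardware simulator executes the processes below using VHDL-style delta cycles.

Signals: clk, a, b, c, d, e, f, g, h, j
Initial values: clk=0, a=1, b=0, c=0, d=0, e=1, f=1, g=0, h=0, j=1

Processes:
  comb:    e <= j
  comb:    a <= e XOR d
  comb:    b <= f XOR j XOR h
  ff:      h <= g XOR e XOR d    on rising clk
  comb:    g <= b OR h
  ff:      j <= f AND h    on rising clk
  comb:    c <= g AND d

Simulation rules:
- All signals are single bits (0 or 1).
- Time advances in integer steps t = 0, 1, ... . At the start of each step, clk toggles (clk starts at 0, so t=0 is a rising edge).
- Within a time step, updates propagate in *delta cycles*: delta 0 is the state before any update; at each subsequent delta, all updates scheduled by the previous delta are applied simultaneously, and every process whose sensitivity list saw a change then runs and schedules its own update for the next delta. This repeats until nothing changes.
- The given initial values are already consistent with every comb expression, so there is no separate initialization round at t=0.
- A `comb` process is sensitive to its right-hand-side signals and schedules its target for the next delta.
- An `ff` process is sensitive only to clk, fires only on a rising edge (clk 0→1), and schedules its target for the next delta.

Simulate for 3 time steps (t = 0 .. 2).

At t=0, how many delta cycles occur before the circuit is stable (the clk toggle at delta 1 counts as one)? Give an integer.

4

[bits: a,h,f,j,g,e,b,d,clk,c]
t=0: Δ0=1011010000 Δ1=1011010010 Δ2=1110010010 Δ3=1110100010 Δ4=0110100010 | 4Δ
t=1: Δ0=0110100010 Δ1=0110100000 | 1Δ
t=2: Δ0=0110100000 Δ1=0110100010 Δ2=0111100010 Δ3=0111111010 Δ4=1111111010 | 4Δ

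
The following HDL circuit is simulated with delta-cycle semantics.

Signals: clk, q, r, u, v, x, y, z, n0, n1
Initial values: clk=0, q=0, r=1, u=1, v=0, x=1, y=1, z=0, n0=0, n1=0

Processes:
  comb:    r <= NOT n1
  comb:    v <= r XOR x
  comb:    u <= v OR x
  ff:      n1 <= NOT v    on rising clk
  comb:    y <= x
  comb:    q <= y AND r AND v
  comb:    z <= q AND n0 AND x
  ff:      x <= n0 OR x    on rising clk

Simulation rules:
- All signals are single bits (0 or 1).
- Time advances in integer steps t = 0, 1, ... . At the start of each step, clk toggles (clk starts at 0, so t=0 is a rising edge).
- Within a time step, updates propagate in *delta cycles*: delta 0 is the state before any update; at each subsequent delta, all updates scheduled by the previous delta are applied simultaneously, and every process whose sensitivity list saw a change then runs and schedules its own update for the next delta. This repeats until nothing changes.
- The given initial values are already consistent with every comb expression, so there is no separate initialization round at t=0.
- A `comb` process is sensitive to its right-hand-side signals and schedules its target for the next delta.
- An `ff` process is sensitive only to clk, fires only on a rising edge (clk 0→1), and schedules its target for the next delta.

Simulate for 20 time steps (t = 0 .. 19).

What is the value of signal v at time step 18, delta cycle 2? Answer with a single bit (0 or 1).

[bits: y,n1,x,q,z,v,u,n0,r,clk]
t=0: Δ0=1010001010 Δ1=1010001011 Δ2=1110001011 Δ3=1110001001 Δ4=1110011001 | 4Δ
t=1: Δ0=1110011001 Δ1=1110011000 | 1Δ
t=2: Δ0=1110011000 Δ1=1110011001 Δ2=1010011001 Δ3=1010011011 Δ4=1011001011 Δ5=1010001011 | 5Δ
t=3: Δ0=1010001011 Δ1=1010001010 | 1Δ
t=4: Δ0=1010001010 Δ1=1010001011 Δ2=1110001011 Δ3=1110001001 Δ4=1110011001 | 4Δ
t=5: Δ0=1110011001 Δ1=1110011000 | 1Δ
t=6: Δ0=1110011000 Δ1=1110011001 Δ2=1010011001 Δ3=1010011011 Δ4=1011001011 Δ5=1010001011 | 5Δ
t=7: Δ0=1010001011 Δ1=1010001010 | 1Δ
t=8: Δ0=1010001010 Δ1=1010001011 Δ2=1110001011 Δ3=1110001001 Δ4=1110011001 | 4Δ
t=9: Δ0=1110011001 Δ1=1110011000 | 1Δ
t=10: Δ0=1110011000 Δ1=1110011001 Δ2=1010011001 Δ3=1010011011 Δ4=1011001011 Δ5=1010001011 | 5Δ
t=11: Δ0=1010001011 Δ1=1010001010 | 1Δ
t=12: Δ0=1010001010 Δ1=1010001011 Δ2=1110001011 Δ3=1110001001 Δ4=1110011001 | 4Δ
t=13: Δ0=1110011001 Δ1=1110011000 | 1Δ
t=14: Δ0=1110011000 Δ1=1110011001 Δ2=1010011001 Δ3=1010011011 Δ4=1011001011 Δ5=1010001011 | 5Δ
t=15: Δ0=1010001011 Δ1=1010001010 | 1Δ
t=16: Δ0=1010001010 Δ1=1010001011 Δ2=1110001011 Δ3=1110001001 Δ4=1110011001 | 4Δ
t=17: Δ0=1110011001 Δ1=1110011000 | 1Δ
t=18: Δ0=1110011000 Δ1=1110011001 Δ2=1010011001 Δ3=1010011011 Δ4=1011001011 Δ5=1010001011 | 5Δ
t=19: Δ0=1010001011 Δ1=1010001010 | 1Δ

1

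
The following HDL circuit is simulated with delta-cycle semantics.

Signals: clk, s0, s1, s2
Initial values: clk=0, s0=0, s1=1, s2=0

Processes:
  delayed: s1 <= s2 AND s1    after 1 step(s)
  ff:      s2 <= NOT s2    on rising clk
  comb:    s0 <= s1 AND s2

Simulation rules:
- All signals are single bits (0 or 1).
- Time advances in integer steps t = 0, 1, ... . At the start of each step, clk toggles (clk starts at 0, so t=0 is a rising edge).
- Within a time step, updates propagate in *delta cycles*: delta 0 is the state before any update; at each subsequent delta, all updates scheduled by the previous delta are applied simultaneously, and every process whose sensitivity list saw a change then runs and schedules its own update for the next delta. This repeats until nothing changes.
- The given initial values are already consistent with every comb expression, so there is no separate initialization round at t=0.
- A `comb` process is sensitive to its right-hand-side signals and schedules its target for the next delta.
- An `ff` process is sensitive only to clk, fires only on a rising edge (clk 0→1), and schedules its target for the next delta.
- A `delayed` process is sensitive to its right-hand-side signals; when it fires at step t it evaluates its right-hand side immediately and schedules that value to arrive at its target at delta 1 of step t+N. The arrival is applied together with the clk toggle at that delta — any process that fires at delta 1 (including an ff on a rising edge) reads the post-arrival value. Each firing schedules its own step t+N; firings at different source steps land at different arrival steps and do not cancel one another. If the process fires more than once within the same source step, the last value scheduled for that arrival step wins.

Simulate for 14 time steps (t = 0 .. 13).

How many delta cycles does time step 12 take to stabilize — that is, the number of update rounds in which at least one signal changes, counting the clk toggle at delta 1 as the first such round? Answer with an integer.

2

t=0 Δ0: s2=0 s1=1 s0=0 clk=0
  Δ1: clk:0→1
  Δ2: s2:0→1
  Δ3: s0:0→1
  (3Δ to stable)
t=1 Δ0: s2=1 s1=1 s0=1 clk=1
  Δ1: clk:1→0
  (1Δ to stable)
t=2 Δ0: s2=1 s1=1 s0=1 clk=0
  Δ1: clk:0→1
  Δ2: s2:1→0
  Δ3: s0:1→0
  (3Δ to stable)
t=3 Δ0: s2=0 s1=1 s0=0 clk=1
  Δ1: s1:1→0, clk:1→0
  (1Δ to stable)
t=4 Δ0: s2=0 s1=0 s0=0 clk=0
  Δ1: clk:0→1
  Δ2: s2:0→1
  (2Δ to stable)
t=5 Δ0: s2=1 s1=0 s0=0 clk=1
  Δ1: clk:1→0
  (1Δ to stable)
t=6 Δ0: s2=1 s1=0 s0=0 clk=0
  Δ1: clk:0→1
  Δ2: s2:1→0
  (2Δ to stable)
t=7 Δ0: s2=0 s1=0 s0=0 clk=1
  Δ1: clk:1→0
  (1Δ to stable)
t=8 Δ0: s2=0 s1=0 s0=0 clk=0
  Δ1: clk:0→1
  Δ2: s2:0→1
  (2Δ to stable)
t=9 Δ0: s2=1 s1=0 s0=0 clk=1
  Δ1: clk:1→0
  (1Δ to stable)
t=10 Δ0: s2=1 s1=0 s0=0 clk=0
  Δ1: clk:0→1
  Δ2: s2:1→0
  (2Δ to stable)
t=11 Δ0: s2=0 s1=0 s0=0 clk=1
  Δ1: clk:1→0
  (1Δ to stable)
t=12 Δ0: s2=0 s1=0 s0=0 clk=0
  Δ1: clk:0→1
  Δ2: s2:0→1
  (2Δ to stable)
t=13 Δ0: s2=1 s1=0 s0=0 clk=1
  Δ1: clk:1→0
  (1Δ to stable)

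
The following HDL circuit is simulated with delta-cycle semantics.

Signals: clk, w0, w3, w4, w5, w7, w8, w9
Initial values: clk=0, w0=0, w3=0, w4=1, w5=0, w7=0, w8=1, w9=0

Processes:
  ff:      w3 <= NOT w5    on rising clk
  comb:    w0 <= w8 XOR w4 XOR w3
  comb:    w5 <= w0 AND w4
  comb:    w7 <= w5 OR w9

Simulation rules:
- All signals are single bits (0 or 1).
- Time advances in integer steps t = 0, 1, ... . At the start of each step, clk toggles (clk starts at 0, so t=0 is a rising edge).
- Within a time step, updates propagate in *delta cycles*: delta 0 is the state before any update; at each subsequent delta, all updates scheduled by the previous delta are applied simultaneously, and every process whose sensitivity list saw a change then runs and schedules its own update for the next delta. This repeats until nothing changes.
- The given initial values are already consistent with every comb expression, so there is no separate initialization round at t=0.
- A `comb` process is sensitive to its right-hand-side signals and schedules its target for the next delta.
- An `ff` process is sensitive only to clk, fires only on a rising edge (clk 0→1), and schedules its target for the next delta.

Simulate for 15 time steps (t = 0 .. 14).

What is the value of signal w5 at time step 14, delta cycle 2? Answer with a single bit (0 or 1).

1

t=0 Δ0: w0=0 w7=0 w9=0 w8=1 w5=0 w3=0 w4=1 clk=0
  Δ1: clk:0→1
  Δ2: w3:0→1
  Δ3: w0:0→1
  Δ4: w5:0→1
  Δ5: w7:0→1
  (5Δ to stable)
t=1 Δ0: w0=1 w7=1 w9=0 w8=1 w5=1 w3=1 w4=1 clk=1
  Δ1: clk:1→0
  (1Δ to stable)
t=2 Δ0: w0=1 w7=1 w9=0 w8=1 w5=1 w3=1 w4=1 clk=0
  Δ1: clk:0→1
  Δ2: w3:1→0
  Δ3: w0:1→0
  Δ4: w5:1→0
  Δ5: w7:1→0
  (5Δ to stable)
t=3 Δ0: w0=0 w7=0 w9=0 w8=1 w5=0 w3=0 w4=1 clk=1
  Δ1: clk:1→0
  (1Δ to stable)
t=4 Δ0: w0=0 w7=0 w9=0 w8=1 w5=0 w3=0 w4=1 clk=0
  Δ1: clk:0→1
  Δ2: w3:0→1
  Δ3: w0:0→1
  Δ4: w5:0→1
  Δ5: w7:0→1
  (5Δ to stable)
t=5 Δ0: w0=1 w7=1 w9=0 w8=1 w5=1 w3=1 w4=1 clk=1
  Δ1: clk:1→0
  (1Δ to stable)
t=6 Δ0: w0=1 w7=1 w9=0 w8=1 w5=1 w3=1 w4=1 clk=0
  Δ1: clk:0→1
  Δ2: w3:1→0
  Δ3: w0:1→0
  Δ4: w5:1→0
  Δ5: w7:1→0
  (5Δ to stable)
t=7 Δ0: w0=0 w7=0 w9=0 w8=1 w5=0 w3=0 w4=1 clk=1
  Δ1: clk:1→0
  (1Δ to stable)
t=8 Δ0: w0=0 w7=0 w9=0 w8=1 w5=0 w3=0 w4=1 clk=0
  Δ1: clk:0→1
  Δ2: w3:0→1
  Δ3: w0:0→1
  Δ4: w5:0→1
  Δ5: w7:0→1
  (5Δ to stable)
t=9 Δ0: w0=1 w7=1 w9=0 w8=1 w5=1 w3=1 w4=1 clk=1
  Δ1: clk:1→0
  (1Δ to stable)
t=10 Δ0: w0=1 w7=1 w9=0 w8=1 w5=1 w3=1 w4=1 clk=0
  Δ1: clk:0→1
  Δ2: w3:1→0
  Δ3: w0:1→0
  Δ4: w5:1→0
  Δ5: w7:1→0
  (5Δ to stable)
t=11 Δ0: w0=0 w7=0 w9=0 w8=1 w5=0 w3=0 w4=1 clk=1
  Δ1: clk:1→0
  (1Δ to stable)
t=12 Δ0: w0=0 w7=0 w9=0 w8=1 w5=0 w3=0 w4=1 clk=0
  Δ1: clk:0→1
  Δ2: w3:0→1
  Δ3: w0:0→1
  Δ4: w5:0→1
  Δ5: w7:0→1
  (5Δ to stable)
t=13 Δ0: w0=1 w7=1 w9=0 w8=1 w5=1 w3=1 w4=1 clk=1
  Δ1: clk:1→0
  (1Δ to stable)
t=14 Δ0: w0=1 w7=1 w9=0 w8=1 w5=1 w3=1 w4=1 clk=0
  Δ1: clk:0→1
  Δ2: w3:1→0
  Δ3: w0:1→0
  Δ4: w5:1→0
  Δ5: w7:1→0
  (5Δ to stable)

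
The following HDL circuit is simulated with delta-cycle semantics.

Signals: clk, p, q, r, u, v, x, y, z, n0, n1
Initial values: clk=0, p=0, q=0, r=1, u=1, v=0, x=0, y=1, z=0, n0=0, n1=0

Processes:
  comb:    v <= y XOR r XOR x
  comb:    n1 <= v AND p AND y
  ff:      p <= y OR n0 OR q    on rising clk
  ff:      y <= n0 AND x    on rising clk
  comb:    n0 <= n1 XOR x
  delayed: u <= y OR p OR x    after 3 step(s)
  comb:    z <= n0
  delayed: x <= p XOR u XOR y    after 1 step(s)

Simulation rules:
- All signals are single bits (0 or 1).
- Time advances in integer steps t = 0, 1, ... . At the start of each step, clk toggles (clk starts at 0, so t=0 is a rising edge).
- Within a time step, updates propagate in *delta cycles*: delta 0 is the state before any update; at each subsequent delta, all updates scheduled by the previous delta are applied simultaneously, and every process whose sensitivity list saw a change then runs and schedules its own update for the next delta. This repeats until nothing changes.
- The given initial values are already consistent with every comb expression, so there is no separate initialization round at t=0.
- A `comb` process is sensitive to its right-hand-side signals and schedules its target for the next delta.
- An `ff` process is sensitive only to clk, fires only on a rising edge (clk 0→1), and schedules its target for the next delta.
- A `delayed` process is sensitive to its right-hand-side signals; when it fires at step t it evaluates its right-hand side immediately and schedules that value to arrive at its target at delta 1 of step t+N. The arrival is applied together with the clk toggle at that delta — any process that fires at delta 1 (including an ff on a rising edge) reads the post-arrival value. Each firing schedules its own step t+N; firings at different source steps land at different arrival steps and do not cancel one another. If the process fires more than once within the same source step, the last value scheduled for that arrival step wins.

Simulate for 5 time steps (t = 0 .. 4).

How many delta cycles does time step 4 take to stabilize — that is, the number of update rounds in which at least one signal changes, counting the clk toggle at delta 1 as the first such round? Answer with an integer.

t0.Δ0 clk=0 z=0 v=0 x=0 p=0 u=1 r=1 y=1 n1=0 q=0 n0=0
t0.Δ1 clk=1 z=0 v=0 x=0 p=0 u=1 r=1 y=1 n1=0 q=0 n0=0
t0.Δ2 clk=1 z=0 v=0 x=0 p=1 u=1 r=1 y=0 n1=0 q=0 n0=0
t0.Δ3 clk=1 z=0 v=1 x=0 p=1 u=1 r=1 y=0 n1=0 q=0 n0=0
t1.Δ0 clk=1 z=0 v=1 x=0 p=1 u=1 r=1 y=0 n1=0 q=0 n0=0
t1.Δ1 clk=0 z=0 v=1 x=0 p=1 u=1 r=1 y=0 n1=0 q=0 n0=0
t2.Δ0 clk=0 z=0 v=1 x=0 p=1 u=1 r=1 y=0 n1=0 q=0 n0=0
t2.Δ1 clk=1 z=0 v=1 x=0 p=1 u=1 r=1 y=0 n1=0 q=0 n0=0
t2.Δ2 clk=1 z=0 v=1 x=0 p=0 u=1 r=1 y=0 n1=0 q=0 n0=0
t3.Δ0 clk=1 z=0 v=1 x=0 p=0 u=1 r=1 y=0 n1=0 q=0 n0=0
t3.Δ1 clk=0 z=0 v=1 x=1 p=0 u=1 r=1 y=0 n1=0 q=0 n0=0
t3.Δ2 clk=0 z=0 v=0 x=1 p=0 u=1 r=1 y=0 n1=0 q=0 n0=1
t3.Δ3 clk=0 z=1 v=0 x=1 p=0 u=1 r=1 y=0 n1=0 q=0 n0=1
t4.Δ0 clk=0 z=1 v=0 x=1 p=0 u=1 r=1 y=0 n1=0 q=0 n0=1
t4.Δ1 clk=1 z=1 v=0 x=1 p=0 u=1 r=1 y=0 n1=0 q=0 n0=1
t4.Δ2 clk=1 z=1 v=0 x=1 p=1 u=1 r=1 y=1 n1=0 q=0 n0=1
t4.Δ3 clk=1 z=1 v=1 x=1 p=1 u=1 r=1 y=1 n1=0 q=0 n0=1
t4.Δ4 clk=1 z=1 v=1 x=1 p=1 u=1 r=1 y=1 n1=1 q=0 n0=1
t4.Δ5 clk=1 z=1 v=1 x=1 p=1 u=1 r=1 y=1 n1=1 q=0 n0=0
t4.Δ6 clk=1 z=0 v=1 x=1 p=1 u=1 r=1 y=1 n1=1 q=0 n0=0

6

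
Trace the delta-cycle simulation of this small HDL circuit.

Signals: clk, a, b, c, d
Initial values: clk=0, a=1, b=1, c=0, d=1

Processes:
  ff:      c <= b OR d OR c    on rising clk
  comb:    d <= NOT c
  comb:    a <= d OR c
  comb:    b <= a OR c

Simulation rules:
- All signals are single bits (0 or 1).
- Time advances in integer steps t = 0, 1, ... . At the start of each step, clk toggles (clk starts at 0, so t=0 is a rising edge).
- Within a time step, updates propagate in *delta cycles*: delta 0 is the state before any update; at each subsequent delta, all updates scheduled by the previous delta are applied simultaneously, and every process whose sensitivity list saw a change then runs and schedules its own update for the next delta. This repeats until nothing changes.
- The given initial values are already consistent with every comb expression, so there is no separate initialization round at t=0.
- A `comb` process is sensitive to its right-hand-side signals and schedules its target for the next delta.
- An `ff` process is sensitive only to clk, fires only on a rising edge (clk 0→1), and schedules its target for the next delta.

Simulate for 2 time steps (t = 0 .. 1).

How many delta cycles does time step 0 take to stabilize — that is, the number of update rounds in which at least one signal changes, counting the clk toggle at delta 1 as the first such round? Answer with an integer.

t0.Δ0 a=1 b=1 clk=0 d=1 c=0
t0.Δ1 a=1 b=1 clk=1 d=1 c=0
t0.Δ2 a=1 b=1 clk=1 d=1 c=1
t0.Δ3 a=1 b=1 clk=1 d=0 c=1
t1.Δ0 a=1 b=1 clk=1 d=0 c=1
t1.Δ1 a=1 b=1 clk=0 d=0 c=1

3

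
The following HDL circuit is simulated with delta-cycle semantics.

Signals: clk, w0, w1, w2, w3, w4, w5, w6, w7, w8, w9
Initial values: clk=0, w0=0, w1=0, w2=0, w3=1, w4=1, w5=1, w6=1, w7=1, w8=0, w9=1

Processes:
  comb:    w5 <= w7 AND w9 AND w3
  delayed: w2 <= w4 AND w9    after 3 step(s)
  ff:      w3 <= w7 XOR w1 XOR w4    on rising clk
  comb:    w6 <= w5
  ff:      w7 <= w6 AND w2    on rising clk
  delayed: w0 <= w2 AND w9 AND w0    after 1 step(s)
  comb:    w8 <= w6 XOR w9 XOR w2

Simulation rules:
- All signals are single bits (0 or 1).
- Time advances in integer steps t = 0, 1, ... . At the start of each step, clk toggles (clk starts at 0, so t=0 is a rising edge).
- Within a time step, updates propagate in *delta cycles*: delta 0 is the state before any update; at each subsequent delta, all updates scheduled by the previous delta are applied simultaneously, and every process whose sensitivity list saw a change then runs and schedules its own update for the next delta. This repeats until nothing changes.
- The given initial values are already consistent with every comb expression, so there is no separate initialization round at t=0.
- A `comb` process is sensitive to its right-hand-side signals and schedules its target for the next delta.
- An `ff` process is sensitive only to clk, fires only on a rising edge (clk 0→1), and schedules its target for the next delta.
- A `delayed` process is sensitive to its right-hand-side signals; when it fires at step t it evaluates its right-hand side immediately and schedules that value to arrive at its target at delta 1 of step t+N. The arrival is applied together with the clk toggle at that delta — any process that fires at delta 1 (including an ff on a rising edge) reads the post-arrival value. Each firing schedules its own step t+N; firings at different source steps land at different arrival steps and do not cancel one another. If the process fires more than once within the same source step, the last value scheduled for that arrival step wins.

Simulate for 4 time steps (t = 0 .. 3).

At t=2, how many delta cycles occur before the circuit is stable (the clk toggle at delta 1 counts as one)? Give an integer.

2

t0.Δ0 w5=1 w7=1 clk=0 w8=0 w1=0 w4=1 w6=1 w3=1 w0=0 w9=1 w2=0
t0.Δ1 w5=1 w7=1 clk=1 w8=0 w1=0 w4=1 w6=1 w3=1 w0=0 w9=1 w2=0
t0.Δ2 w5=1 w7=0 clk=1 w8=0 w1=0 w4=1 w6=1 w3=0 w0=0 w9=1 w2=0
t0.Δ3 w5=0 w7=0 clk=1 w8=0 w1=0 w4=1 w6=1 w3=0 w0=0 w9=1 w2=0
t0.Δ4 w5=0 w7=0 clk=1 w8=0 w1=0 w4=1 w6=0 w3=0 w0=0 w9=1 w2=0
t0.Δ5 w5=0 w7=0 clk=1 w8=1 w1=0 w4=1 w6=0 w3=0 w0=0 w9=1 w2=0
t1.Δ0 w5=0 w7=0 clk=1 w8=1 w1=0 w4=1 w6=0 w3=0 w0=0 w9=1 w2=0
t1.Δ1 w5=0 w7=0 clk=0 w8=1 w1=0 w4=1 w6=0 w3=0 w0=0 w9=1 w2=0
t2.Δ0 w5=0 w7=0 clk=0 w8=1 w1=0 w4=1 w6=0 w3=0 w0=0 w9=1 w2=0
t2.Δ1 w5=0 w7=0 clk=1 w8=1 w1=0 w4=1 w6=0 w3=0 w0=0 w9=1 w2=0
t2.Δ2 w5=0 w7=0 clk=1 w8=1 w1=0 w4=1 w6=0 w3=1 w0=0 w9=1 w2=0
t3.Δ0 w5=0 w7=0 clk=1 w8=1 w1=0 w4=1 w6=0 w3=1 w0=0 w9=1 w2=0
t3.Δ1 w5=0 w7=0 clk=0 w8=1 w1=0 w4=1 w6=0 w3=1 w0=0 w9=1 w2=0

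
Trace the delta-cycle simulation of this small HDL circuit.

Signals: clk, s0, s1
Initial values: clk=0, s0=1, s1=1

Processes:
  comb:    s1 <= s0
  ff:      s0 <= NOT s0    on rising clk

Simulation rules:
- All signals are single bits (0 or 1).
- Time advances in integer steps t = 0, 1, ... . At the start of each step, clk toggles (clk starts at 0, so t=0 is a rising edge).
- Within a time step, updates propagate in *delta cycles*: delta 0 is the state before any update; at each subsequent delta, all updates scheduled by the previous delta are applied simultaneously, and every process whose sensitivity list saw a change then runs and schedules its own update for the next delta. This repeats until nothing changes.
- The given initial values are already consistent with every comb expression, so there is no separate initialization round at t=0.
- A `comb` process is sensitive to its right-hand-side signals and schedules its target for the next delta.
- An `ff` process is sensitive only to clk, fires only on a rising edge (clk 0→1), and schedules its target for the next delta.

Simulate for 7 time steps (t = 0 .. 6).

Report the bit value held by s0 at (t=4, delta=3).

0

t0.Δ0 s0=1 s1=1 clk=0
t0.Δ1 s0=1 s1=1 clk=1
t0.Δ2 s0=0 s1=1 clk=1
t0.Δ3 s0=0 s1=0 clk=1
t1.Δ0 s0=0 s1=0 clk=1
t1.Δ1 s0=0 s1=0 clk=0
t2.Δ0 s0=0 s1=0 clk=0
t2.Δ1 s0=0 s1=0 clk=1
t2.Δ2 s0=1 s1=0 clk=1
t2.Δ3 s0=1 s1=1 clk=1
t3.Δ0 s0=1 s1=1 clk=1
t3.Δ1 s0=1 s1=1 clk=0
t4.Δ0 s0=1 s1=1 clk=0
t4.Δ1 s0=1 s1=1 clk=1
t4.Δ2 s0=0 s1=1 clk=1
t4.Δ3 s0=0 s1=0 clk=1
t5.Δ0 s0=0 s1=0 clk=1
t5.Δ1 s0=0 s1=0 clk=0
t6.Δ0 s0=0 s1=0 clk=0
t6.Δ1 s0=0 s1=0 clk=1
t6.Δ2 s0=1 s1=0 clk=1
t6.Δ3 s0=1 s1=1 clk=1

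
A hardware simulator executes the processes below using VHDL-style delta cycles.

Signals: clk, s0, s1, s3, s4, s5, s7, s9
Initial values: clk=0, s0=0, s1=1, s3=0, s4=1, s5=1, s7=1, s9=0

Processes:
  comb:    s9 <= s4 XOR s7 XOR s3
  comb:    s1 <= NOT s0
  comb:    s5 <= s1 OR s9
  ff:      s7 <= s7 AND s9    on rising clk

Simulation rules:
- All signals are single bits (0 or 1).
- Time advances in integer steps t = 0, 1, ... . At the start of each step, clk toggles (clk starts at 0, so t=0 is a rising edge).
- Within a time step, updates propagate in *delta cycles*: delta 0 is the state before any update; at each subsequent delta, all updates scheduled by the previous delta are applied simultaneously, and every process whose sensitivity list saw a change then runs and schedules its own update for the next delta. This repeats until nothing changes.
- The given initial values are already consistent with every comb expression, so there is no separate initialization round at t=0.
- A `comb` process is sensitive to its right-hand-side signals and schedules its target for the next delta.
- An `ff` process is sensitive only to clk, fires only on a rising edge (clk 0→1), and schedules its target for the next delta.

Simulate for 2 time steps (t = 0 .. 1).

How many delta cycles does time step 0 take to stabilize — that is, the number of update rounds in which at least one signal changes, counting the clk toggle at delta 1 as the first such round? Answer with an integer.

t0.Δ0 s1=1 s9=0 s4=1 s3=0 s0=0 s5=1 clk=0 s7=1
t0.Δ1 s1=1 s9=0 s4=1 s3=0 s0=0 s5=1 clk=1 s7=1
t0.Δ2 s1=1 s9=0 s4=1 s3=0 s0=0 s5=1 clk=1 s7=0
t0.Δ3 s1=1 s9=1 s4=1 s3=0 s0=0 s5=1 clk=1 s7=0
t1.Δ0 s1=1 s9=1 s4=1 s3=0 s0=0 s5=1 clk=1 s7=0
t1.Δ1 s1=1 s9=1 s4=1 s3=0 s0=0 s5=1 clk=0 s7=0

3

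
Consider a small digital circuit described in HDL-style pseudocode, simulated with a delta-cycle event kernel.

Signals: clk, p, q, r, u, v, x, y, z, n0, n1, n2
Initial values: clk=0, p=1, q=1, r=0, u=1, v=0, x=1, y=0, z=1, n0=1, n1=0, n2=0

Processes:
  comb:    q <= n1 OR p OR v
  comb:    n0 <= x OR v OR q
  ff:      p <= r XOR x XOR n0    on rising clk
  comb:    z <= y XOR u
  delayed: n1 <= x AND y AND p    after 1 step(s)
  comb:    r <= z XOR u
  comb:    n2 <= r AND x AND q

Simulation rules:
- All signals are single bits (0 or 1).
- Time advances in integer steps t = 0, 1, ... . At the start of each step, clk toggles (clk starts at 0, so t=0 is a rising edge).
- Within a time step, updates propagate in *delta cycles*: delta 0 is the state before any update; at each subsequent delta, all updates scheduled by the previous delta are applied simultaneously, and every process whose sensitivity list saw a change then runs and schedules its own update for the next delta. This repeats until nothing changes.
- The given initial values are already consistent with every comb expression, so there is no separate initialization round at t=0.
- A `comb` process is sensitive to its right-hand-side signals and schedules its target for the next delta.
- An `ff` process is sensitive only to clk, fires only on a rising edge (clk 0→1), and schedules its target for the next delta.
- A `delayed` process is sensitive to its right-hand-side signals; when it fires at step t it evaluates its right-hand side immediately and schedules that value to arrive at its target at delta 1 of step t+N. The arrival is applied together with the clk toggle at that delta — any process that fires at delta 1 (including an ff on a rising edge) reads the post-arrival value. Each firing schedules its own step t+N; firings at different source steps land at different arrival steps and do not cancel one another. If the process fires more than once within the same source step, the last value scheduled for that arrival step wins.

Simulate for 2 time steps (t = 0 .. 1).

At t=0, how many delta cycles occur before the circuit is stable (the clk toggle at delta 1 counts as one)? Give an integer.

t0.Δ0 r=0 v=0 n2=0 p=1 n1=0 y=0 z=1 x=1 n0=1 q=1 clk=0 u=1
t0.Δ1 r=0 v=0 n2=0 p=1 n1=0 y=0 z=1 x=1 n0=1 q=1 clk=1 u=1
t0.Δ2 r=0 v=0 n2=0 p=0 n1=0 y=0 z=1 x=1 n0=1 q=1 clk=1 u=1
t0.Δ3 r=0 v=0 n2=0 p=0 n1=0 y=0 z=1 x=1 n0=1 q=0 clk=1 u=1
t1.Δ0 r=0 v=0 n2=0 p=0 n1=0 y=0 z=1 x=1 n0=1 q=0 clk=1 u=1
t1.Δ1 r=0 v=0 n2=0 p=0 n1=0 y=0 z=1 x=1 n0=1 q=0 clk=0 u=1

3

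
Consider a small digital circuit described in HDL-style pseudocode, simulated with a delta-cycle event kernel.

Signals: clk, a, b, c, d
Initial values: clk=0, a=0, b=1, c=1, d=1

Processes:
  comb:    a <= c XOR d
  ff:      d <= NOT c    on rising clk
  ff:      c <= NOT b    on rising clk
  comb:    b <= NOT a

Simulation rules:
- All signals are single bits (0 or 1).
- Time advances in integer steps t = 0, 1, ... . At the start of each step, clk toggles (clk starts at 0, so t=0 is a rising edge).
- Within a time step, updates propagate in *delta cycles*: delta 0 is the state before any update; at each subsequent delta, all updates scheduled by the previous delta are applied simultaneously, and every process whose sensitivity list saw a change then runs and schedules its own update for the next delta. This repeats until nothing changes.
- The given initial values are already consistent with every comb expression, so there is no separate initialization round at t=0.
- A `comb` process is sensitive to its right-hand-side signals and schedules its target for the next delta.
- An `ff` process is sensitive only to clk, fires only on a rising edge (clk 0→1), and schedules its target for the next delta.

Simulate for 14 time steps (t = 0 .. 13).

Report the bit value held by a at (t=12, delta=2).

t0.Δ0 c=1 d=1 a=0 b=1 clk=0
t0.Δ1 c=1 d=1 a=0 b=1 clk=1
t0.Δ2 c=0 d=0 a=0 b=1 clk=1
t1.Δ0 c=0 d=0 a=0 b=1 clk=1
t1.Δ1 c=0 d=0 a=0 b=1 clk=0
t2.Δ0 c=0 d=0 a=0 b=1 clk=0
t2.Δ1 c=0 d=0 a=0 b=1 clk=1
t2.Δ2 c=0 d=1 a=0 b=1 clk=1
t2.Δ3 c=0 d=1 a=1 b=1 clk=1
t2.Δ4 c=0 d=1 a=1 b=0 clk=1
t3.Δ0 c=0 d=1 a=1 b=0 clk=1
t3.Δ1 c=0 d=1 a=1 b=0 clk=0
t4.Δ0 c=0 d=1 a=1 b=0 clk=0
t4.Δ1 c=0 d=1 a=1 b=0 clk=1
t4.Δ2 c=1 d=1 a=1 b=0 clk=1
t4.Δ3 c=1 d=1 a=0 b=0 clk=1
t4.Δ4 c=1 d=1 a=0 b=1 clk=1
t5.Δ0 c=1 d=1 a=0 b=1 clk=1
t5.Δ1 c=1 d=1 a=0 b=1 clk=0
t6.Δ0 c=1 d=1 a=0 b=1 clk=0
t6.Δ1 c=1 d=1 a=0 b=1 clk=1
t6.Δ2 c=0 d=0 a=0 b=1 clk=1
t7.Δ0 c=0 d=0 a=0 b=1 clk=1
t7.Δ1 c=0 d=0 a=0 b=1 clk=0
t8.Δ0 c=0 d=0 a=0 b=1 clk=0
t8.Δ1 c=0 d=0 a=0 b=1 clk=1
t8.Δ2 c=0 d=1 a=0 b=1 clk=1
t8.Δ3 c=0 d=1 a=1 b=1 clk=1
t8.Δ4 c=0 d=1 a=1 b=0 clk=1
t9.Δ0 c=0 d=1 a=1 b=0 clk=1
t9.Δ1 c=0 d=1 a=1 b=0 clk=0
t10.Δ0 c=0 d=1 a=1 b=0 clk=0
t10.Δ1 c=0 d=1 a=1 b=0 clk=1
t10.Δ2 c=1 d=1 a=1 b=0 clk=1
t10.Δ3 c=1 d=1 a=0 b=0 clk=1
t10.Δ4 c=1 d=1 a=0 b=1 clk=1
t11.Δ0 c=1 d=1 a=0 b=1 clk=1
t11.Δ1 c=1 d=1 a=0 b=1 clk=0
t12.Δ0 c=1 d=1 a=0 b=1 clk=0
t12.Δ1 c=1 d=1 a=0 b=1 clk=1
t12.Δ2 c=0 d=0 a=0 b=1 clk=1
t13.Δ0 c=0 d=0 a=0 b=1 clk=1
t13.Δ1 c=0 d=0 a=0 b=1 clk=0

0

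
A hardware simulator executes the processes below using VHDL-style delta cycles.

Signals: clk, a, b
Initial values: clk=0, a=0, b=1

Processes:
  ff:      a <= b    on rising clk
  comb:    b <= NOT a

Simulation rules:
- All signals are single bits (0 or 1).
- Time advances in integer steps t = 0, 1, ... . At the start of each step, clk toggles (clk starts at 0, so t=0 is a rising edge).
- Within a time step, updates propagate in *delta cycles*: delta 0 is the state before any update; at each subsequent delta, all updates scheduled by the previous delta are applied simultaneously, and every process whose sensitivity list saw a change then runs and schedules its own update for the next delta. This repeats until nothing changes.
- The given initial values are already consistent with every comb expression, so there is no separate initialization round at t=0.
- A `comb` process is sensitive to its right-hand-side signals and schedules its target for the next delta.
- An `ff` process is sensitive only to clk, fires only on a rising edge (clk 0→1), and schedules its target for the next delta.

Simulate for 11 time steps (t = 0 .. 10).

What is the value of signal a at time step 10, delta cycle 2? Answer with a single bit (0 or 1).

0

t=0 Δ0: a=0 clk=0 b=1
  Δ1: clk:0→1
  Δ2: a:0→1
  Δ3: b:1→0
  (3Δ to stable)
t=1 Δ0: a=1 clk=1 b=0
  Δ1: clk:1→0
  (1Δ to stable)
t=2 Δ0: a=1 clk=0 b=0
  Δ1: clk:0→1
  Δ2: a:1→0
  Δ3: b:0→1
  (3Δ to stable)
t=3 Δ0: a=0 clk=1 b=1
  Δ1: clk:1→0
  (1Δ to stable)
t=4 Δ0: a=0 clk=0 b=1
  Δ1: clk:0→1
  Δ2: a:0→1
  Δ3: b:1→0
  (3Δ to stable)
t=5 Δ0: a=1 clk=1 b=0
  Δ1: clk:1→0
  (1Δ to stable)
t=6 Δ0: a=1 clk=0 b=0
  Δ1: clk:0→1
  Δ2: a:1→0
  Δ3: b:0→1
  (3Δ to stable)
t=7 Δ0: a=0 clk=1 b=1
  Δ1: clk:1→0
  (1Δ to stable)
t=8 Δ0: a=0 clk=0 b=1
  Δ1: clk:0→1
  Δ2: a:0→1
  Δ3: b:1→0
  (3Δ to stable)
t=9 Δ0: a=1 clk=1 b=0
  Δ1: clk:1→0
  (1Δ to stable)
t=10 Δ0: a=1 clk=0 b=0
  Δ1: clk:0→1
  Δ2: a:1→0
  Δ3: b:0→1
  (3Δ to stable)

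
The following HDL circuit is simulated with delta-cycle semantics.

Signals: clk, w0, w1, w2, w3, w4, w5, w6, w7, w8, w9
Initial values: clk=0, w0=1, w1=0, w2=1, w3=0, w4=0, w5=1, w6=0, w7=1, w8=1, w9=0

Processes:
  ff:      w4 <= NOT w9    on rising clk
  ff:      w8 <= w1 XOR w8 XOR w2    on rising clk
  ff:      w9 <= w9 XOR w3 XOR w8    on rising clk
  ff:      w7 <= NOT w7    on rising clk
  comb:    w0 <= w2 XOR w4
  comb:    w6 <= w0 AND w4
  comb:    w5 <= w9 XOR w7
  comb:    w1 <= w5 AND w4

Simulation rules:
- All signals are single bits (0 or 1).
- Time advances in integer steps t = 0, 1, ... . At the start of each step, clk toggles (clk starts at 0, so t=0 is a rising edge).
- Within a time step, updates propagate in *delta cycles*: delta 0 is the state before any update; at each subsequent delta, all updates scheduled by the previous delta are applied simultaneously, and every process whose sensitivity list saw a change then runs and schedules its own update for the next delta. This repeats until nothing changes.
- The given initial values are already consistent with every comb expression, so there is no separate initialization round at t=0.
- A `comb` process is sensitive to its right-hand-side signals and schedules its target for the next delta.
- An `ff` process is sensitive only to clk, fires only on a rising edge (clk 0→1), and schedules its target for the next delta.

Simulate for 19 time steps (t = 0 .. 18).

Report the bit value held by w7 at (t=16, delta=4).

t=0 Δ0: w0=1 w5=1 w3=0 w1=0 w9=0 w7=1 clk=0 w4=0 w6=0 w2=1 w8=1
  Δ1: clk:0→1
  Δ2: w9:0→1, w7:1→0, w4:0→1, w8:1→0
  Δ3: w0:1→0, w1:0→1, w6:0→1
  Δ4: w6:1→0
  (4Δ to stable)
t=1 Δ0: w0=0 w5=1 w3=0 w1=1 w9=1 w7=0 clk=1 w4=1 w6=0 w2=1 w8=0
  Δ1: clk:1→0
  (1Δ to stable)
t=2 Δ0: w0=0 w5=1 w3=0 w1=1 w9=1 w7=0 clk=0 w4=1 w6=0 w2=1 w8=0
  Δ1: clk:0→1
  Δ2: w7:0→1, w4:1→0
  Δ3: w0:0→1, w5:1→0, w1:1→0
  (3Δ to stable)
t=3 Δ0: w0=1 w5=0 w3=0 w1=0 w9=1 w7=1 clk=1 w4=0 w6=0 w2=1 w8=0
  Δ1: clk:1→0
  (1Δ to stable)
t=4 Δ0: w0=1 w5=0 w3=0 w1=0 w9=1 w7=1 clk=0 w4=0 w6=0 w2=1 w8=0
  Δ1: clk:0→1
  Δ2: w7:1→0, w8:0→1
  Δ3: w5:0→1
  (3Δ to stable)
t=5 Δ0: w0=1 w5=1 w3=0 w1=0 w9=1 w7=0 clk=1 w4=0 w6=0 w2=1 w8=1
  Δ1: clk:1→0
  (1Δ to stable)
t=6 Δ0: w0=1 w5=1 w3=0 w1=0 w9=1 w7=0 clk=0 w4=0 w6=0 w2=1 w8=1
  Δ1: clk:0→1
  Δ2: w9:1→0, w7:0→1, w8:1→0
  (2Δ to stable)
t=7 Δ0: w0=1 w5=1 w3=0 w1=0 w9=0 w7=1 clk=1 w4=0 w6=0 w2=1 w8=0
  Δ1: clk:1→0
  (1Δ to stable)
t=8 Δ0: w0=1 w5=1 w3=0 w1=0 w9=0 w7=1 clk=0 w4=0 w6=0 w2=1 w8=0
  Δ1: clk:0→1
  Δ2: w7:1→0, w4:0→1, w8:0→1
  Δ3: w0:1→0, w5:1→0, w1:0→1, w6:0→1
  Δ4: w1:1→0, w6:1→0
  (4Δ to stable)
t=9 Δ0: w0=0 w5=0 w3=0 w1=0 w9=0 w7=0 clk=1 w4=1 w6=0 w2=1 w8=1
  Δ1: clk:1→0
  (1Δ to stable)
t=10 Δ0: w0=0 w5=0 w3=0 w1=0 w9=0 w7=0 clk=0 w4=1 w6=0 w2=1 w8=1
  Δ1: clk:0→1
  Δ2: w9:0→1, w7:0→1, w8:1→0
  (2Δ to stable)
t=11 Δ0: w0=0 w5=0 w3=0 w1=0 w9=1 w7=1 clk=1 w4=1 w6=0 w2=1 w8=0
  Δ1: clk:1→0
  (1Δ to stable)
t=12 Δ0: w0=0 w5=0 w3=0 w1=0 w9=1 w7=1 clk=0 w4=1 w6=0 w2=1 w8=0
  Δ1: clk:0→1
  Δ2: w7:1→0, w4:1→0, w8:0→1
  Δ3: w0:0→1, w5:0→1
  (3Δ to stable)
t=13 Δ0: w0=1 w5=1 w3=0 w1=0 w9=1 w7=0 clk=1 w4=0 w6=0 w2=1 w8=1
  Δ1: clk:1→0
  (1Δ to stable)
t=14 Δ0: w0=1 w5=1 w3=0 w1=0 w9=1 w7=0 clk=0 w4=0 w6=0 w2=1 w8=1
  Δ1: clk:0→1
  Δ2: w9:1→0, w7:0→1, w8:1→0
  (2Δ to stable)
t=15 Δ0: w0=1 w5=1 w3=0 w1=0 w9=0 w7=1 clk=1 w4=0 w6=0 w2=1 w8=0
  Δ1: clk:1→0
  (1Δ to stable)
t=16 Δ0: w0=1 w5=1 w3=0 w1=0 w9=0 w7=1 clk=0 w4=0 w6=0 w2=1 w8=0
  Δ1: clk:0→1
  Δ2: w7:1→0, w4:0→1, w8:0→1
  Δ3: w0:1→0, w5:1→0, w1:0→1, w6:0→1
  Δ4: w1:1→0, w6:1→0
  (4Δ to stable)
t=17 Δ0: w0=0 w5=0 w3=0 w1=0 w9=0 w7=0 clk=1 w4=1 w6=0 w2=1 w8=1
  Δ1: clk:1→0
  (1Δ to stable)
t=18 Δ0: w0=0 w5=0 w3=0 w1=0 w9=0 w7=0 clk=0 w4=1 w6=0 w2=1 w8=1
  Δ1: clk:0→1
  Δ2: w9:0→1, w7:0→1, w8:1→0
  (2Δ to stable)

0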